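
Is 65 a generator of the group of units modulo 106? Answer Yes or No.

φ(106) = φ(2)·φ(53) = 1·52 = 52 = 2^2 · 13.
65 is a primitive root mod 106 iff 65^(φ(106)/q) ≢ 1 for every prime q | φ(106), i.e. q ∈ {2, 13}.
65^26 ≡ 105 (mod 106)  [q = 2: ≢ 1 ✓]
65^4 ≡ 13 (mod 106)  [q = 13: ≢ 1 ✓]
Every test exponent gives a nontrivial residue, hence 65 generates the full group.

Yes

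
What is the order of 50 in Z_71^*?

35

By Lagrange's theorem, ord_71(50) divides φ(71) = 71 − 1 = 70 = 2 · 5 · 7.
Divisors of 70: 1, 2, 5, 7, 10, 14, 35, 70.
Compute 50^d (mod 71) for the divisors d until we hit 1:
50^1 ≡ 50 (mod 71)
50^2 ≡ 15 (mod 71)
50^5 ≡ 32 (mod 71)
50^7 ≡ 54 (mod 71)
50^10 ≡ 30 (mod 71)
50^14 ≡ 5 (mod 71)
50^35 ≡ 1 (mod 71) ✓
Therefore the multiplicative order of 50 modulo 71 is 35.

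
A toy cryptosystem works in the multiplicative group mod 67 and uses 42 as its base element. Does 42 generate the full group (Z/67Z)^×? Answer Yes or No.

No

φ(67) = 67 − 1 = 66 = 2 · 3 · 11.
An element g generates (Z/67Z)^× iff g^(66/q) ≢ 1 (mod 67) for each prime q ∈ {2, 3, 11}.
42^33 ≡ 66 (mod 67)  [q = 2: ≢ 1 ✓]
42^22 ≡ 1 (mod 67)  [q = 3: ≡ 1 ✗]
42^6 ≡ 62 (mod 67)  [q = 11: ≢ 1 ✓]
42^22 ≡ 1 shows ord(42) | 22, strictly less than φ(67); not a primitive root.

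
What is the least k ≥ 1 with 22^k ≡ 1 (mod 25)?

20

ord(22) | φ(25) = φ(5^2) = 5·(5−1) = 20 = 2^2 · 5.
Divisors of 20: 1, 2, 4, 5, 10, 20.
Evaluate successive powers at the divisors of 20:
22^1 ≡ 22 (mod 25)
22^2 ≡ 9 (mod 25)
22^4 ≡ 6 (mod 25)
22^5 ≡ 7 (mod 25)
22^10 ≡ 24 (mod 25)
22^20 ≡ 1 (mod 25) ✓
Therefore the multiplicative order of 22 modulo 25 is 20.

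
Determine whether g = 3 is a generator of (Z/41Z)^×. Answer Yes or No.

No

φ(41) = 41 − 1 = 40 = 2^3 · 5.
It suffices to check that the order of 3 is not a proper divisor of 40: compute 3^(40/q) for q ∈ {2, 5}.
3^20 ≡ 40 (mod 41)  [q = 2: ≢ 1 ✓]
3^8 ≡ 1 (mod 41)  [q = 5: ≡ 1 ✗]
Since 3^8 ≡ 1, the order of 3 divides 8 < 40, so 3 is not a primitive root.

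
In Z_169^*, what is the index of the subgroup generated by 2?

ord(2) | φ(169) = φ(13^2) = 13·(13−1) = 156 = 2^2 · 3 · 13.
Divisors of 156: 1, 2, 3, 4, 6, 12, 13, 26, 39, 52, 78, 156.
Compute 2^d (mod 169) for the divisors d until we hit 1:
2^1 ≡ 2
2^2 ≡ 4
2^3 ≡ 8
2^4 ≡ 16
2^6 ≡ 64
2^12 ≡ 40
2^13 ≡ 80
2^26 ≡ 147
2^39 ≡ 99
2^52 ≡ 146
2^78 ≡ 168
2^156 ≡ 1
Thus |⟨2⟩| = ord(2) = 156.
The index is φ(169) / ord(2) = 156 / 156 = 1.

1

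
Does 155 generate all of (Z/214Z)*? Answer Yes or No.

No

φ(214) = φ(2)·φ(107) = 1·106 = 106 = 2 · 53.
155 is a primitive root mod 214 iff 155^(φ(214)/q) ≢ 1 for every prime q | φ(214), i.e. q ∈ {2, 53}.
155^53 ≡ 1 (mod 214)  [q = 2: ≡ 1 ✗]
155^2 ≡ 57 (mod 214)  [q = 53: ≢ 1 ✓]
155^53 ≡ 1 shows ord(155) | 53, strictly less than φ(214); not a primitive root.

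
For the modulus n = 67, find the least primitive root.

2

φ(67) = 67 − 1 = 66 = 2 · 3 · 11.
Test candidates g = 2, 3, … against the prime factors q ∈ {2, 3, 11} of φ(67): g is a generator iff g^(66/q) ≢ 1 for every such q.
g = 2: 2^33 ≡ 66; 2^22 ≡ 37; 2^6 ≡ 64 — none is 1, so 2 is a primitive root.
The smallest primitive root modulo 67 is 2.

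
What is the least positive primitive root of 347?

φ(347) = 347 − 1 = 346 = 2 · 173.
g is a primitive root iff g^(346/q) ≢ 1 (mod 347) for each prime q ∈ {2, 173}.
g = 2: 2^173 ≡ 346; 2^2 ≡ 4 — none is 1, so 2 is a primitive root.
The smallest primitive root modulo 347 is 2.

2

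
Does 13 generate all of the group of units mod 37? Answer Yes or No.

Yes

φ(37) = 37 − 1 = 36 = 2^2 · 3^2.
13 is a primitive root mod 37 iff 13^(φ(37)/q) ≢ 1 for every prime q | φ(37), i.e. q ∈ {2, 3}.
13^18 ≡ 36 (mod 37)  [q = 2: ≢ 1 ✓]
13^12 ≡ 10 (mod 37)  [q = 3: ≢ 1 ✓]
None equal 1, so ord_37(13) = 36: 13 is a primitive root.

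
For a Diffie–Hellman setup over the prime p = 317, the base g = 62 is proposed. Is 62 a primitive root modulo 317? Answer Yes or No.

Yes

φ(317) = 317 − 1 = 316 = 2^2 · 79.
62 is a primitive root mod 317 iff 62^(φ(317)/q) ≢ 1 for every prime q | φ(317), i.e. q ∈ {2, 79}.
62^158 ≡ 316 (mod 317)  [q = 2: ≢ 1 ✓]
62^4 ≡ 15 (mod 317)  [q = 79: ≢ 1 ✓]
Every test exponent gives a nontrivial residue, hence 62 generates the full group.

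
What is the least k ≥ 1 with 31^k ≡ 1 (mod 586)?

146

ord(31) | φ(586) = φ(2)·φ(293) = 1·292 = 292 = 2^2 · 73.
Divisors of 292: 1, 2, 4, 73, 146, 292.
Test each divisor d:
31^1 ≡ 31 (mod 586)
31^2 ≡ 375 (mod 586)
31^4 ≡ 571 (mod 586)
31^73 ≡ 585 (mod 586)
31^146 ≡ 1 (mod 586) ✓
Therefore the multiplicative order of 31 modulo 586 is 146.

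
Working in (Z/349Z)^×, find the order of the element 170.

116

By Lagrange's theorem, ord_349(170) divides φ(349) = 349 − 1 = 348 = 2^2 · 3 · 29.
Divisors of 348: 1, 2, 3, 4, 6, 12, 29, 58, 87, 116, 174, 348.
Check 170^d mod 349 for each divisor in increasing order:
170^1 ≡ 170
170^2 ≡ 282
170^3 ≡ 127
170^4 ≡ 301
170^6 ≡ 75
170^12 ≡ 41
170^29 ≡ 136
170^58 ≡ 348
170^87 ≡ 213
170^116 ≡ 1
So ord_349(170) = 116.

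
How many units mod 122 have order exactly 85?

0

φ(122) = φ(2)·φ(61) = 1·60 = 60 = 2^2 · 3 · 5.
In a cyclic group of order 60, there are φ(d) elements of order d for each divisor d of 60, and zero for non-divisors.
Here 60 is not a multiple of 85, so there are no elements of order 85.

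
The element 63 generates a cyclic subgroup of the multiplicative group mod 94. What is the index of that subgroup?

By Lagrange's theorem, ord_94(63) divides φ(94) = φ(2)·φ(47) = 1·46 = 46 = 2 · 23.
Divisors of 46: 1, 2, 23, 46.
Evaluate successive powers at the divisors of 46:
63^1 ≡ 63 (mod 94)
63^2 ≡ 21 (mod 94)
63^23 ≡ 1 (mod 94) ✓
Thus |⟨63⟩| = ord(63) = 23.
Index = |(Z/94Z)^×| / |⟨63⟩| = 46 / 23 = 2.

2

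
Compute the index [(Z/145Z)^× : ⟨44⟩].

ord(44) | φ(145) = φ(5·29) = (5−1)·(29−1) = 4·28 = 112 = 2^4 · 7.
Divisors of 112: 1, 2, 4, 7, 8, 14, 16, 28, 56, 112.
Compute 44^d (mod 145) for the divisors d until we hit 1:
44^1 ≡ 44
44^2 ≡ 51
44^4 ≡ 136
44^7 ≡ 104
44^8 ≡ 81
44^14 ≡ 86
44^16 ≡ 36
44^28 ≡ 1
Thus |⟨44⟩| = ord(44) = 28.
[(Z/145Z)^× : ⟨44⟩] = 112/28 = 4.

4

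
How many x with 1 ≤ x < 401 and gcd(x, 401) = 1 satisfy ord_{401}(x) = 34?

0

φ(401) = 401 − 1 = 400 = 2^4 · 5^2.
(Z/401Z)^× is cyclic (|G| = 400); a cyclic group of order m has exactly φ(d) elements of each order d | m, and none otherwise.
34 does not divide 400, so no element of (Z/401Z)^× has order 34.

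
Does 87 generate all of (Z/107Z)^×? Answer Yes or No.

No

φ(107) = 107 − 1 = 106 = 2 · 53.
87 is a primitive root mod 107 iff 87^(φ(107)/q) ≢ 1 for every prime q | φ(107), i.e. q ∈ {2, 53}.
87^53 ≡ 1 (mod 107)  [q = 2: ≡ 1 ✗]
87^2 ≡ 79 (mod 107)  [q = 53: ≢ 1 ✓]
Since 87^53 ≡ 1, the order of 87 divides 53 < 106, so 87 is not a primitive root.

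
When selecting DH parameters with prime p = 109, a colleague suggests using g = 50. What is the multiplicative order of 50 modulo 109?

108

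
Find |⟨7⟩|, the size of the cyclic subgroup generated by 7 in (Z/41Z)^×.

40

ord(7) | φ(41) = 41 − 1 = 40 = 2^3 · 5.
Divisors of 40: 1, 2, 4, 5, 8, 10, 20, 40.
Check 7^d mod 41 for each divisor in increasing order:
7^1 ≡ 7 (mod 41)
7^2 ≡ 8 (mod 41)
7^4 ≡ 23 (mod 41)
7^5 ≡ 38 (mod 41)
7^8 ≡ 37 (mod 41)
7^10 ≡ 9 (mod 41)
7^20 ≡ 40 (mod 41)
7^40 ≡ 1 (mod 41) ✓
Hence ord(7) = 40.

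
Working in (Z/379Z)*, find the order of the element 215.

378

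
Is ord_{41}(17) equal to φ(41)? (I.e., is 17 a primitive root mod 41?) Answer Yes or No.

φ(41) = 41 − 1 = 40 = 2^3 · 5.
Test 17^(40/q) mod 41 for each prime factor q of 40:
17^20 ≡ 40 (mod 41)  [q = 2: ≢ 1 ✓]
17^8 ≡ 16 (mod 41)  [q = 5: ≢ 1 ✓]
Every test exponent gives a nontrivial residue, hence 17 generates the full group.

Yes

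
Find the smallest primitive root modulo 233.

φ(233) = 233 − 1 = 232 = 2^3 · 29.
Test candidates g = 2, 3, … against the prime factors q ∈ {2, 29} of φ(233): g is a generator iff g^(232/q) ≢ 1 for every such q.
g = 2: 2^116 ≡ 1 — hits 1, so not a primitive root.
g = 3: 3^116 ≡ 232; 3^8 ≡ 37 — none is 1, so 3 is a primitive root.
The smallest primitive root modulo 233 is 3.

3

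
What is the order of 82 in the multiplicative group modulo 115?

44

By Lagrange's theorem, ord_115(82) divides φ(115) = φ(5·23) = (5−1)·(23−1) = 4·22 = 88 = 2^3 · 11.
Divisors of 88: 1, 2, 4, 8, 11, 22, 44, 88.
Compute 82^d (mod 115) for the divisors d until we hit 1:
82^1 ≡ 82 (mod 115)
82^2 ≡ 54 (mod 115)
82^4 ≡ 41 (mod 115)
82^8 ≡ 71 (mod 115)
82^11 ≡ 93 (mod 115)
82^22 ≡ 24 (mod 115)
82^44 ≡ 1 (mod 115) ✓
Hence ord(82) = 44.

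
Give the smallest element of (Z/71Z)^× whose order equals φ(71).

7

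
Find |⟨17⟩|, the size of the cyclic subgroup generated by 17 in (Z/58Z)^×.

4

Since 17 ∈ (Z/58Z)^×, its order divides φ(58) = φ(2)·φ(29) = 1·28 = 28 = 2^2 · 7.
Divisors of 28: 1, 2, 4, 7, 14, 28.
Test each divisor d:
17^1 ≡ 17
17^2 ≡ 57
17^4 ≡ 1
Hence ord(17) = 4.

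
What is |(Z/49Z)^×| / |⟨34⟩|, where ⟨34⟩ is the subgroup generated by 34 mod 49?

3

ord(34) | φ(49) = φ(7^2) = 7·(7−1) = 42 = 2 · 3 · 7.
Divisors of 42: 1, 2, 3, 6, 7, 14, 21, 42.
Evaluate successive powers at the divisors of 42:
34^1 ≡ 34 (mod 49)
34^2 ≡ 29 (mod 49)
34^3 ≡ 6 (mod 49)
34^6 ≡ 36 (mod 49)
34^7 ≡ 48 (mod 49)
34^14 ≡ 1 (mod 49) ✓
Thus |⟨34⟩| = ord(34) = 14.
The index is φ(49) / ord(34) = 42 / 14 = 3.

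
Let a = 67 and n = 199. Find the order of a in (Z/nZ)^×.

66

Since 67 ∈ (Z/199Z)^×, its order divides φ(199) = 199 − 1 = 198 = 2 · 3^2 · 11.
Divisors of 198: 1, 2, 3, 6, 9, 11, 18, 22, 33, 66, 99, 198.
Evaluate successive powers at the divisors of 198:
67^1 ≡ 67 (mod 199)
67^2 ≡ 111 (mod 199)
67^3 ≡ 74 (mod 199)
67^6 ≡ 103 (mod 199)
67^9 ≡ 60 (mod 199)
67^11 ≡ 93 (mod 199)
67^18 ≡ 18 (mod 199)
67^22 ≡ 92 (mod 199)
67^33 ≡ 198 (mod 199)
67^66 ≡ 1 (mod 199) ✓
So ord_199(67) = 66.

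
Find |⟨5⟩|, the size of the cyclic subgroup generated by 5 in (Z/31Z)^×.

ord(5) | φ(31) = 31 − 1 = 30 = 2 · 3 · 5.
Divisors of 30: 1, 2, 3, 5, 6, 10, 15, 30.
Test each divisor d:
5^1 ≡ 5
5^2 ≡ 25
5^3 ≡ 1
Hence ord(5) = 3.

3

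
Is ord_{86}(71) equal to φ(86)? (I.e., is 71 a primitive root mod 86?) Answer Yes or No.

φ(86) = φ(2)·φ(43) = 1·42 = 42 = 2 · 3 · 7.
71 is a primitive root mod 86 iff 71^(φ(86)/q) ≢ 1 for every prime q | φ(86), i.e. q ∈ {2, 3, 7}.
71^21 ≡ 85 (mod 86)  [q = 2: ≢ 1 ✓]
71^14 ≡ 49 (mod 86)  [q = 3: ≢ 1 ✓]
71^6 ≡ 11 (mod 86)  [q = 7: ≢ 1 ✓]
Every test exponent gives a nontrivial residue, hence 71 generates the full group.

Yes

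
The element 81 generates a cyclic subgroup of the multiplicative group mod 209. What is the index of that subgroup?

By Lagrange's theorem, ord_209(81) divides φ(209) = φ(11·19) = (11−1)·(19−1) = 10·18 = 180 = 2^2 · 3^2 · 5.
Divisors of 180: 1, 2, 3, 4, 5, 6, 9, 10, 12, 15, 18, 20, 30, 36, 45, 60, 90, 180.
Test each divisor d:
81^1 ≡ 81 (mod 209)
81^2 ≡ 82 (mod 209)
81^3 ≡ 163 (mod 209)
81^4 ≡ 36 (mod 209)
81^5 ≡ 199 (mod 209)
81^6 ≡ 26 (mod 209)
81^9 ≡ 58 (mod 209)
81^10 ≡ 100 (mod 209)
81^12 ≡ 49 (mod 209)
81^15 ≡ 45 (mod 209)
81^18 ≡ 20 (mod 209)
81^20 ≡ 177 (mod 209)
81^30 ≡ 144 (mod 209)
81^36 ≡ 191 (mod 209)
81^45 ≡ 1 (mod 209) ✓
So ord_209(81) = 45, hence |⟨81⟩| = 45.
The index is φ(209) / ord(81) = 180 / 45 = 4.

4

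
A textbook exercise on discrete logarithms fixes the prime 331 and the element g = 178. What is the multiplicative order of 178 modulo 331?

Since 178 ∈ (Z/331Z)^×, its order divides φ(331) = 331 − 1 = 330 = 2 · 3 · 5 · 11.
Divisors of 330: 1, 2, 3, 5, 6, 10, 11, 15, 22, 30, 33, 55, 66, 110, 165, 330.
Check 178^d mod 331 for each divisor in increasing order:
178^1 ≡ 178
178^2 ≡ 239
178^3 ≡ 174
178^5 ≡ 211
178^6 ≡ 155
178^10 ≡ 167
178^11 ≡ 267
178^15 ≡ 151
178^22 ≡ 124
178^30 ≡ 293
178^33 ≡ 8
178^55 ≡ 330
178^66 ≡ 64
178^110 ≡ 1
The smallest such exponent is 110, so the order of 178 is 110.

110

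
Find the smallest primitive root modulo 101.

φ(101) = 101 − 1 = 100 = 2^2 · 5^2.
Test candidates g = 2, 3, … against the prime factors q ∈ {2, 5} of φ(101): g is a generator iff g^(100/q) ≢ 1 for every such q.
g = 2: 2^50 ≡ 100; 2^20 ≡ 95 — none is 1, so 2 is a primitive root.
Hence the least primitive root of 101 is 2.

2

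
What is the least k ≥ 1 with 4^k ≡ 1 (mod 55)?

10

The order of 4 must divide φ(55) = φ(5·11) = (5−1)·(11−1) = 4·10 = 40 = 2^3 · 5.
Divisors of 40: 1, 2, 4, 5, 8, 10, 20, 40.
Evaluate successive powers at the divisors of 40:
4^1 ≡ 4 (mod 55)
4^2 ≡ 16 (mod 55)
4^4 ≡ 36 (mod 55)
4^5 ≡ 34 (mod 55)
4^8 ≡ 31 (mod 55)
4^10 ≡ 1 (mod 55) ✓
Hence ord(4) = 10.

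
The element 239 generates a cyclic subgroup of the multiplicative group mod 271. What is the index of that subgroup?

5

ord(239) | φ(271) = 271 − 1 = 270 = 2 · 3^3 · 5.
Divisors of 270: 1, 2, 3, 5, 6, 9, 10, 15, 18, 27, 30, 45, 54, 90, 135, 270.
Check 239^d mod 271 for each divisor in increasing order:
239^1 ≡ 239 (mod 271)
239^2 ≡ 211 (mod 271)
239^3 ≡ 23 (mod 271)
239^5 ≡ 246 (mod 271)
239^6 ≡ 258 (mod 271)
239^9 ≡ 243 (mod 271)
239^10 ≡ 83 (mod 271)
239^15 ≡ 93 (mod 271)
239^18 ≡ 242 (mod 271)
239^27 ≡ 270 (mod 271)
239^30 ≡ 248 (mod 271)
239^45 ≡ 29 (mod 271)
239^54 ≡ 1 (mod 271) ✓
So ord_271(239) = 54, hence |⟨239⟩| = 54.
Index = |(Z/271Z)^×| / |⟨239⟩| = 270 / 54 = 5.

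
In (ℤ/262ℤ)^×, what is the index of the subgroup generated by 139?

By Lagrange's theorem, ord_262(139) divides φ(262) = φ(2)·φ(131) = 1·130 = 130 = 2 · 5 · 13.
Divisors of 130: 1, 2, 5, 10, 13, 26, 65, 130.
Evaluate successive powers at the divisors of 130:
139^1 ≡ 139 (mod 262)
139^2 ≡ 195 (mod 262)
139^5 ≡ 149 (mod 262)
139^10 ≡ 193 (mod 262)
139^13 ≡ 173 (mod 262)
139^26 ≡ 61 (mod 262)
139^65 ≡ 261 (mod 262)
139^130 ≡ 1 (mod 262) ✓
The order of 139 is 130, so the subgroup it generates has 130 elements.
The index is φ(262) / ord(139) = 130 / 130 = 1.

1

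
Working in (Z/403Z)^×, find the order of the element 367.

By Lagrange's theorem, ord_403(367) divides φ(403) = φ(13·31) = (13−1)·(31−1) = 12·30 = 360 = 2^3 · 3^2 · 5.
Divisors of 360: 1, 2, 3, 4, 5, 6, 8, 9, 10, 12, 15, 18, 20, 24, 30, 36, 40, 45, 60, 72, 90, 120, 180, 360.
Test each divisor d:
367^1 ≡ 367 (mod 403)
367^2 ≡ 87 (mod 403)
367^3 ≡ 92 (mod 403)
367^4 ≡ 315 (mod 403)
367^5 ≡ 347 (mod 403)
367^6 ≡ 1 (mod 403) ✓
So ord_403(367) = 6.

6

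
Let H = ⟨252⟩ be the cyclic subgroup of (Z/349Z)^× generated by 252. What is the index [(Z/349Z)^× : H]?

Since 252 ∈ (Z/349Z)^×, its order divides φ(349) = 349 − 1 = 348 = 2^2 · 3 · 29.
Divisors of 348: 1, 2, 3, 4, 6, 12, 29, 58, 87, 116, 174, 348.
Evaluate successive powers at the divisors of 348:
252^1 ≡ 252
252^2 ≡ 335
252^3 ≡ 311
252^4 ≡ 196
252^6 ≡ 48
252^12 ≡ 210
252^29 ≡ 24
252^58 ≡ 227
252^87 ≡ 213
252^116 ≡ 226
252^174 ≡ 348
252^348 ≡ 1
Thus |⟨252⟩| = ord(252) = 348.
[(Z/349Z)^× : ⟨252⟩] = 348/348 = 1.

1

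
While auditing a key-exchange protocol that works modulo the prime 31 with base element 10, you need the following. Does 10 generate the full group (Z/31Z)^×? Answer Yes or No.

φ(31) = 31 − 1 = 30 = 2 · 3 · 5.
It suffices to check that the order of 10 is not a proper divisor of 30: compute 10^(30/q) for q ∈ {2, 3, 5}.
10^15 ≡ 1 (mod 31)  [q = 2: ≡ 1 ✗]
10^10 ≡ 5 (mod 31)  [q = 3: ≢ 1 ✓]
10^6 ≡ 2 (mod 31)  [q = 5: ≢ 1 ✓]
10^15 ≡ 1 shows ord(10) | 15, strictly less than φ(31); not a primitive root.

No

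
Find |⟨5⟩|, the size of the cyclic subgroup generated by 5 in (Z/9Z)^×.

The order of 5 must divide φ(9) = φ(3^2) = 3·(3−1) = 6 = 2 · 3.
Divisors of 6: 1, 2, 3, 6.
Test each divisor d:
5^1 ≡ 5 (mod 9)
5^2 ≡ 7 (mod 9)
5^3 ≡ 8 (mod 9)
5^6 ≡ 1 (mod 9) ✓
The smallest such exponent is 6, so the order of 5 is 6.

6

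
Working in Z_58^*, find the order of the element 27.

28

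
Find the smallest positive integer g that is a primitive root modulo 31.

φ(31) = 31 − 1 = 30 = 2 · 3 · 5.
g is a primitive root iff g^(30/q) ≢ 1 (mod 31) for each prime q ∈ {2, 3, 5}.
g = 2: 2^15 ≡ 1 — hits 1, so not a primitive root.
g = 3: 3^15 ≡ 30; 3^10 ≡ 25; 3^6 ≡ 16 — none is 1, so 3 is a primitive root.
So 3 is the smallest generator of (Z/31Z)^×.

3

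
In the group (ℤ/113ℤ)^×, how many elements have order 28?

12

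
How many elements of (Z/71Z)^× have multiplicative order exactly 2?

φ(71) = 71 − 1 = 70 = 2 · 5 · 7.
In a cyclic group of order 70, there are φ(d) elements of order d for each divisor d of 70, and zero for non-divisors.
2 | 70, and φ(2) = 2 − 1 = 1.

1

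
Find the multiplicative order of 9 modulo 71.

By Lagrange's theorem, ord_71(9) divides φ(71) = 71 − 1 = 70 = 2 · 5 · 7.
Divisors of 70: 1, 2, 5, 7, 10, 14, 35, 70.
Compute 9^d (mod 71) for the divisors d until we hit 1:
9^1 ≡ 9
9^2 ≡ 10
9^5 ≡ 48
9^7 ≡ 54
9^10 ≡ 32
9^14 ≡ 5
9^35 ≡ 1
So ord_71(9) = 35.

35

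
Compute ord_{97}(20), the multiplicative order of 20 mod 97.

32

ord(20) | φ(97) = 97 − 1 = 96 = 2^5 · 3.
Divisors of 96: 1, 2, 3, 4, 6, 8, 12, 16, 24, 32, 48, 96.
Evaluate successive powers at the divisors of 96:
20^1 ≡ 20 (mod 97)
20^2 ≡ 12 (mod 97)
20^3 ≡ 46 (mod 97)
20^4 ≡ 47 (mod 97)
20^6 ≡ 79 (mod 97)
20^8 ≡ 75 (mod 97)
20^12 ≡ 33 (mod 97)
20^16 ≡ 96 (mod 97)
20^24 ≡ 22 (mod 97)
20^32 ≡ 1 (mod 97) ✓
Hence ord(20) = 32.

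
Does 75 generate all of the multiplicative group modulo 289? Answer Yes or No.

φ(289) = φ(17^2) = 17·(17−1) = 272 = 2^4 · 17.
An element g generates (Z/289Z)^× iff g^(272/q) ≢ 1 (mod 289) for each prime q ∈ {2, 17}.
75^136 ≡ 288 (mod 289)  [q = 2: ≢ 1 ✓]
75^16 ≡ 1 (mod 289)  [q = 17: ≡ 1 ✗]
The check at q = 17 fails, so 75 generates a proper subgroup.

No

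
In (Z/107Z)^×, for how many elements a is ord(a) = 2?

1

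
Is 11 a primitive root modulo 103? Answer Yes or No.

φ(103) = 103 − 1 = 102 = 2 · 3 · 17.
An element g generates (Z/103Z)^× iff g^(102/q) ≢ 1 (mod 103) for each prime q ∈ {2, 3, 17}.
11^51 ≡ 102 (mod 103)  [q = 2: ≢ 1 ✓]
11^34 ≡ 56 (mod 103)  [q = 3: ≢ 1 ✓]
11^6 ≡ 64 (mod 103)  [q = 17: ≢ 1 ✓]
All checks pass, so 11 has order 102 and is a primitive root modulo 103.

Yes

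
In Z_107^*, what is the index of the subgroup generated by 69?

2

The order of 69 must divide φ(107) = 107 − 1 = 106 = 2 · 53.
Divisors of 106: 1, 2, 53, 106.
Evaluate successive powers at the divisors of 106:
69^1 ≡ 69
69^2 ≡ 53
69^53 ≡ 1
So ord_107(69) = 53, hence |⟨69⟩| = 53.
The index is φ(107) / ord(69) = 106 / 53 = 2.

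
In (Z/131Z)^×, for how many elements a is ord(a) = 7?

0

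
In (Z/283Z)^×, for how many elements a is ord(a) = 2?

1

φ(283) = 283 − 1 = 282 = 2 · 3 · 47.
In a cyclic group of order 282, there are φ(d) elements of order d for each divisor d of 282, and zero for non-divisors.
2 | 282, and φ(2) = 2 − 1 = 1.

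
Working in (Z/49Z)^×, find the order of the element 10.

ord(10) | φ(49) = φ(7^2) = 7·(7−1) = 42 = 2 · 3 · 7.
Divisors of 42: 1, 2, 3, 6, 7, 14, 21, 42.
Evaluate successive powers at the divisors of 42:
10^1 ≡ 10 (mod 49)
10^2 ≡ 2 (mod 49)
10^3 ≡ 20 (mod 49)
10^6 ≡ 8 (mod 49)
10^7 ≡ 31 (mod 49)
10^14 ≡ 30 (mod 49)
10^21 ≡ 48 (mod 49)
10^42 ≡ 1 (mod 49) ✓
Therefore the multiplicative order of 10 modulo 49 is 42.

42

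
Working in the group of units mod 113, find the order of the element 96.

112

Since 96 ∈ (Z/113Z)^×, its order divides φ(113) = 113 − 1 = 112 = 2^4 · 7.
Divisors of 112: 1, 2, 4, 7, 8, 14, 16, 28, 56, 112.
Test each divisor d:
96^1 ≡ 96
96^2 ≡ 63
96^4 ≡ 14
96^7 ≡ 35
96^8 ≡ 83
96^14 ≡ 95
96^16 ≡ 109
96^28 ≡ 98
96^56 ≡ 112
96^112 ≡ 1
Hence ord(96) = 112.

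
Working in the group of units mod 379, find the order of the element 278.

378

Since 278 ∈ (Z/379Z)^×, its order divides φ(379) = 379 − 1 = 378 = 2 · 3^3 · 7.
Divisors of 378: 1, 2, 3, 6, 7, 9, 14, 18, 21, 27, 42, 54, 63, 126, 189, 378.
Compute 278^d (mod 379) for the divisors d until we hit 1:
278^1 ≡ 278 (mod 379)
278^2 ≡ 347 (mod 379)
278^3 ≡ 200 (mod 379)
278^6 ≡ 205 (mod 379)
278^7 ≡ 140 (mod 379)
278^9 ≡ 68 (mod 379)
278^14 ≡ 271 (mod 379)
278^18 ≡ 76 (mod 379)
278^21 ≡ 40 (mod 379)
278^27 ≡ 241 (mod 379)
278^42 ≡ 84 (mod 379)
278^54 ≡ 94 (mod 379)
278^63 ≡ 328 (mod 379)
278^126 ≡ 327 (mod 379)
278^189 ≡ 378 (mod 379)
278^378 ≡ 1 (mod 379) ✓
The smallest such exponent is 378, so the order of 278 is 378.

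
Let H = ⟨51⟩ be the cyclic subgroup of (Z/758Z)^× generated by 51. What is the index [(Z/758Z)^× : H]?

The order of 51 must divide φ(758) = φ(2)·φ(379) = 1·378 = 378 = 2 · 3^3 · 7.
Divisors of 378: 1, 2, 3, 6, 7, 9, 14, 18, 21, 27, 42, 54, 63, 126, 189, 378.
Compute 51^d (mod 758) for the divisors d until we hit 1:
51^1 ≡ 51
51^2 ≡ 327
51^3 ≡ 1
The order of 51 is 3, so the subgroup it generates has 3 elements.
Index = |(Z/758Z)^×| / |⟨51⟩| = 378 / 3 = 126.

126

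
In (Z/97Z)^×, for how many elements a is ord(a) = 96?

32

φ(97) = 97 − 1 = 96 = 2^5 · 3.
Since (Z/97Z)^× is cyclic of order 96, the number of elements of order d is φ(d) when d | 96 and 0 otherwise.
96 = 2^5 · 3 divides 96, and φ(96) = 32.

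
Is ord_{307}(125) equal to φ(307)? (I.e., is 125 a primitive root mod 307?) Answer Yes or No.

φ(307) = 307 − 1 = 306 = 2 · 3^2 · 17.
It suffices to check that the order of 125 is not a proper divisor of 306: compute 125^(306/q) for q ∈ {2, 3, 17}.
125^153 ≡ 306 (mod 307)  [q = 2: ≢ 1 ✓]
125^102 ≡ 1 (mod 307)  [q = 3: ≡ 1 ✗]
125^18 ≡ 24 (mod 307)  [q = 17: ≢ 1 ✓]
125^102 ≡ 1 shows ord(125) | 102, strictly less than φ(307); not a primitive root.

No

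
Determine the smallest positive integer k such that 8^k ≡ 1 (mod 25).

20

By Lagrange's theorem, ord_25(8) divides φ(25) = φ(5^2) = 5·(5−1) = 20 = 2^2 · 5.
Divisors of 20: 1, 2, 4, 5, 10, 20.
Compute 8^d (mod 25) for the divisors d until we hit 1:
8^1 ≡ 8
8^2 ≡ 14
8^4 ≡ 21
8^5 ≡ 18
8^10 ≡ 24
8^20 ≡ 1
The smallest such exponent is 20, so the order of 8 is 20.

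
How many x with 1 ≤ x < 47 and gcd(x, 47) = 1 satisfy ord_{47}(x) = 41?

φ(47) = 47 − 1 = 46 = 2 · 23.
In a cyclic group of order 46, there are φ(d) elements of order d for each divisor d of 46, and zero for non-divisors.
Here 46 is not a multiple of 41, so there are no elements of order 41.

0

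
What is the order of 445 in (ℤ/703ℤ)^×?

6

ord(445) | φ(703) = φ(19·37) = (19−1)·(37−1) = 18·36 = 648 = 2^3 · 3^4.
Divisors of 648: 1, 2, 3, 4, 6, 8, 9, 12, 18, 24, 27, 36, 54, 72, 81, 108, 162, 216, 324, 648.
Compute 445^d (mod 703) for the divisors d until we hit 1:
445^1 ≡ 445 (mod 703)
445^2 ≡ 482 (mod 703)
445^3 ≡ 75 (mod 703)
445^4 ≡ 334 (mod 703)
445^6 ≡ 1 (mod 703) ✓
So ord_703(445) = 6.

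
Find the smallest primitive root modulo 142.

7

φ(142) = φ(2)·φ(71) = 1·70 = 70 = 2 · 5 · 7.
g is a primitive root iff g^(70/q) ≢ 1 (mod 142) for each prime q ∈ {2, 5, 7}.
g = 2: gcd(2, 142) = 2 > 1, not a unit — skip.
g = 3: 3^35 ≡ 1 — hits 1, so not a primitive root.
g = 4: gcd(4, 142) = 2 > 1, not a unit — skip.
g = 5: 5^35 ≡ 1 — hits 1, so not a primitive root.
g = 6: gcd(6, 142) = 2 > 1, not a unit — skip.
g = 7: 7^35 ≡ 141; 7^14 ≡ 125; 7^10 ≡ 45 — none is 1, so 7 is a primitive root.
The smallest primitive root modulo 142 is 7.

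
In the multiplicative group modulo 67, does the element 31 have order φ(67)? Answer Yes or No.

φ(67) = 67 − 1 = 66 = 2 · 3 · 11.
It suffices to check that the order of 31 is not a proper divisor of 66: compute 31^(66/q) for q ∈ {2, 3, 11}.
31^33 ≡ 66 (mod 67)  [q = 2: ≢ 1 ✓]
31^22 ≡ 29 (mod 67)  [q = 3: ≢ 1 ✓]
31^6 ≡ 40 (mod 67)  [q = 11: ≢ 1 ✓]
All checks pass, so 31 has order 66 and is a primitive root modulo 67.

Yes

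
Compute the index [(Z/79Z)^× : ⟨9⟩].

ord(9) | φ(79) = 79 − 1 = 78 = 2 · 3 · 13.
Divisors of 78: 1, 2, 3, 6, 13, 26, 39, 78.
Test each divisor d:
9^1 ≡ 9 (mod 79)
9^2 ≡ 2 (mod 79)
9^3 ≡ 18 (mod 79)
9^6 ≡ 8 (mod 79)
9^13 ≡ 23 (mod 79)
9^26 ≡ 55 (mod 79)
9^39 ≡ 1 (mod 79) ✓
The order of 9 is 39, so the subgroup it generates has 39 elements.
Index = |(Z/79Z)^×| / |⟨9⟩| = 78 / 39 = 2.

2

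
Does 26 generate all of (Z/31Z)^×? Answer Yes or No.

No

φ(31) = 31 − 1 = 30 = 2 · 3 · 5.
It suffices to check that the order of 26 is not a proper divisor of 30: compute 26^(30/q) for q ∈ {2, 3, 5}.
26^15 ≡ 30 (mod 31)  [q = 2: ≢ 1 ✓]
26^10 ≡ 5 (mod 31)  [q = 3: ≢ 1 ✓]
26^6 ≡ 1 (mod 31)  [q = 5: ≡ 1 ✗]
26^6 ≡ 1 shows ord(26) | 6, strictly less than φ(31); not a primitive root.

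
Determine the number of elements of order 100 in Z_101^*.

φ(101) = 101 − 1 = 100 = 2^2 · 5^2.
In a cyclic group of order 100, there are φ(d) elements of order d for each divisor d of 100, and zero for non-divisors.
100 = 2^2 · 5^2 divides 100, and φ(100) = 40.

40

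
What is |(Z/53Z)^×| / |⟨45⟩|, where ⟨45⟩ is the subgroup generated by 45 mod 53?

Since 45 ∈ (Z/53Z)^×, its order divides φ(53) = 53 − 1 = 52 = 2^2 · 13.
Divisors of 52: 1, 2, 4, 13, 26, 52.
Compute 45^d (mod 53) for the divisors d until we hit 1:
45^1 ≡ 45 (mod 53)
45^2 ≡ 11 (mod 53)
45^4 ≡ 15 (mod 53)
45^13 ≡ 30 (mod 53)
45^26 ≡ 52 (mod 53)
45^52 ≡ 1 (mod 53) ✓
Thus |⟨45⟩| = ord(45) = 52.
The index is φ(53) / ord(45) = 52 / 52 = 1.

1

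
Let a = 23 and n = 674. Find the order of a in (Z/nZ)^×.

336

Since 23 ∈ (Z/674Z)^×, its order divides φ(674) = φ(2)·φ(337) = 1·336 = 336 = 2^4 · 3 · 7.
Divisors of 336: 1, 2, 3, 4, 6, 7, 8, 12, 14, 16, 21, 24, 28, 42, 48, 56, 84, 112, 168, 336.
Test each divisor d:
23^1 ≡ 23
23^2 ≡ 529
23^3 ≡ 35
23^4 ≡ 131
23^6 ≡ 551
23^7 ≡ 541
23^8 ≡ 311
23^12 ≡ 301
23^14 ≡ 165
23^16 ≡ 339
23^21 ≡ 297
23^24 ≡ 285
23^28 ≡ 265
23^42 ≡ 589
23^48 ≡ 345
23^56 ≡ 129
23^84 ≡ 485
23^112 ≡ 465
23^168 ≡ 673
23^336 ≡ 1
So ord_674(23) = 336.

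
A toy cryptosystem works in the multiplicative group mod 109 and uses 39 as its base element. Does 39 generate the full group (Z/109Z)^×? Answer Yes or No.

Yes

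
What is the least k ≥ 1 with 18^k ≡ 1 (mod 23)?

11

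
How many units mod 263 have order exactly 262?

130

φ(263) = 263 − 1 = 262 = 2 · 131.
(Z/263Z)^× is cyclic (|G| = 262); a cyclic group of order m has exactly φ(d) elements of each order d | m, and none otherwise.
262 = 2 · 131 divides 262, and φ(262) = 130.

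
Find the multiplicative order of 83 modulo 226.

Since 83 ∈ (Z/226Z)^×, its order divides φ(226) = φ(2)·φ(113) = 1·112 = 112 = 2^4 · 7.
Divisors of 112: 1, 2, 4, 7, 8, 14, 16, 28, 56, 112.
Test each divisor d:
83^1 ≡ 83 (mod 226)
83^2 ≡ 109 (mod 226)
83^4 ≡ 129 (mod 226)
83^7 ≡ 225 (mod 226)
83^8 ≡ 143 (mod 226)
83^14 ≡ 1 (mod 226) ✓
Therefore the multiplicative order of 83 modulo 226 is 14.

14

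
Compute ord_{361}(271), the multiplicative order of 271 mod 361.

The order of 271 must divide φ(361) = φ(19^2) = 19·(19−1) = 342 = 2 · 3^2 · 19.
Divisors of 342: 1, 2, 3, 6, 9, 18, 19, 38, 57, 114, 171, 342.
Evaluate successive powers at the divisors of 342:
271^1 ≡ 271
271^2 ≡ 158
271^3 ≡ 220
271^6 ≡ 26
271^9 ≡ 305
271^18 ≡ 248
271^19 ≡ 62
271^38 ≡ 234
271^57 ≡ 68
271^114 ≡ 292
271^171 ≡ 1
Therefore the multiplicative order of 271 modulo 361 is 171.

171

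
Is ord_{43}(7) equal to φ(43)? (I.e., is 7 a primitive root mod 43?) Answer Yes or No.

No

φ(43) = 43 − 1 = 42 = 2 · 3 · 7.
7 is a primitive root mod 43 iff 7^(φ(43)/q) ≢ 1 for every prime q | φ(43), i.e. q ∈ {2, 3, 7}.
7^21 ≡ 42 (mod 43)  [q = 2: ≢ 1 ✓]
7^14 ≡ 6 (mod 43)  [q = 3: ≢ 1 ✓]
7^6 ≡ 1 (mod 43)  [q = 7: ≡ 1 ✗]
7^6 ≡ 1 shows ord(7) | 6, strictly less than φ(43); not a primitive root.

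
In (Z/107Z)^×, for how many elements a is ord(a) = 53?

φ(107) = 107 − 1 = 106 = 2 · 53.
Since (Z/107Z)^× is cyclic of order 106, the number of elements of order d is φ(d) when d | 106 and 0 otherwise.
53 | 106, and φ(53) = 53 − 1 = 52.

52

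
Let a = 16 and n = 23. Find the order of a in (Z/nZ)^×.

The order of 16 must divide φ(23) = 23 − 1 = 22 = 2 · 11.
Divisors of 22: 1, 2, 11, 22.
Compute 16^d (mod 23) for the divisors d until we hit 1:
16^1 ≡ 16
16^2 ≡ 3
16^11 ≡ 1
Therefore the multiplicative order of 16 modulo 23 is 11.

11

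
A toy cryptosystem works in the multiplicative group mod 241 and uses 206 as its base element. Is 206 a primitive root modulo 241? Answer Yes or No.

φ(241) = 241 − 1 = 240 = 2^4 · 3 · 5.
206 is a primitive root mod 241 iff 206^(φ(241)/q) ≢ 1 for every prime q | φ(241), i.e. q ∈ {2, 3, 5}.
206^120 ≡ 240 (mod 241)  [q = 2: ≢ 1 ✓]
206^80 ≡ 15 (mod 241)  [q = 3: ≢ 1 ✓]
206^48 ≡ 98 (mod 241)  [q = 5: ≢ 1 ✓]
Every test exponent gives a nontrivial residue, hence 206 generates the full group.

Yes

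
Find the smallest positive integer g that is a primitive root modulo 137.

3

φ(137) = 137 − 1 = 136 = 2^3 · 17.
g is a primitive root iff g^(136/q) ≢ 1 (mod 137) for each prime q ∈ {2, 17}.
g = 2: 2^68 ≡ 1 — hits 1, so not a primitive root.
g = 3: 3^68 ≡ 136; 3^8 ≡ 122 — none is 1, so 3 is a primitive root.
The smallest primitive root modulo 137 is 3.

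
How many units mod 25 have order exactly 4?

2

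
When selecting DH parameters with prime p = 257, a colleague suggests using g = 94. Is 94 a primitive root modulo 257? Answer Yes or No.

φ(257) = 257 − 1 = 256 = 2^8.
94 is a primitive root mod 257 iff 94^(φ(257)/q) ≢ 1 for every prime q | φ(257), i.e. q ∈ {2}.
94^128 ≡ 256 (mod 257)  [q = 2: ≢ 1 ✓]
All checks pass, so 94 has order 256 and is a primitive root modulo 257.

Yes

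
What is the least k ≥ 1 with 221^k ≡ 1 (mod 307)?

306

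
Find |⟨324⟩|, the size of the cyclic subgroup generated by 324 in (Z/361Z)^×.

ord(324) | φ(361) = φ(19^2) = 19·(19−1) = 342 = 2 · 3^2 · 19.
Divisors of 342: 1, 2, 3, 6, 9, 18, 19, 38, 57, 114, 171, 342.
Compute 324^d (mod 361) for the divisors d until we hit 1:
324^1 ≡ 324 (mod 361)
324^2 ≡ 286 (mod 361)
324^3 ≡ 248 (mod 361)
324^6 ≡ 134 (mod 361)
324^9 ≡ 20 (mod 361)
324^18 ≡ 39 (mod 361)
324^19 ≡ 1 (mod 361) ✓
Hence ord(324) = 19.

19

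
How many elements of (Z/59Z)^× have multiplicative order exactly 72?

0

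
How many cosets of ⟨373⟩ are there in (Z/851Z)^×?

4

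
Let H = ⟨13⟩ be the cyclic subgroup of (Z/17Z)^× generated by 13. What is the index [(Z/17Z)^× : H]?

4

By Lagrange's theorem, ord_17(13) divides φ(17) = 17 − 1 = 16 = 2^4.
Divisors of 16: 1, 2, 4, 8, 16.
Compute 13^d (mod 17) for the divisors d until we hit 1:
13^1 ≡ 13
13^2 ≡ 16
13^4 ≡ 1
The order of 13 is 4, so the subgroup it generates has 4 elements.
The index is φ(17) / ord(13) = 16 / 4 = 4.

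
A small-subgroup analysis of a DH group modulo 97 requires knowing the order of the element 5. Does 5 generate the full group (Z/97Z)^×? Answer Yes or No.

Yes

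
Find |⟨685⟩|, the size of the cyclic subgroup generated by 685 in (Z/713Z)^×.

330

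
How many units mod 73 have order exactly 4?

φ(73) = 73 − 1 = 72 = 2^3 · 3^2.
Since (Z/73Z)^× is cyclic of order 72, the number of elements of order d is φ(d) when d | 72 and 0 otherwise.
4 = 2^2 divides 72, and φ(4) = 2.

2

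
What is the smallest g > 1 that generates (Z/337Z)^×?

φ(337) = 337 − 1 = 336 = 2^4 · 3 · 7.
g is a primitive root iff g^(336/q) ≢ 1 (mod 337) for each prime q ∈ {2, 3, 7}.
g = 2: 2^168 ≡ 1 — hits 1, so not a primitive root.
g = 3: 3^168 ≡ 1 — hits 1, so not a primitive root.
g = 4: 4^168 ≡ 1 — hits 1, so not a primitive root.
g = 5: 5^168 ≡ 336; 5^112 ≡ 1 — hits 1, so not a primitive root.
g = 6: 6^168 ≡ 1 — hits 1, so not a primitive root.
g = 7: 7^168 ≡ 1 — hits 1, so not a primitive root.
g = 8: 8^168 ≡ 1 — hits 1, so not a primitive root.
g = 9: 9^168 ≡ 1 — hits 1, so not a primitive root.
g = 10: 10^168 ≡ 336; 10^112 ≡ 128; 10^48 ≡ 175 — none is 1, so 10 is a primitive root.
The smallest primitive root modulo 337 is 10.

10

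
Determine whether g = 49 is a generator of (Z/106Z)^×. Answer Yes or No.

φ(106) = φ(2)·φ(53) = 1·52 = 52 = 2^2 · 13.
An element g generates (Z/106Z)^× iff g^(52/q) ≢ 1 (mod 106) for each prime q ∈ {2, 13}.
49^26 ≡ 1 (mod 106)  [q = 2: ≡ 1 ✗]
49^4 ≡ 97 (mod 106)  [q = 13: ≢ 1 ✓]
49^26 ≡ 1 shows ord(49) | 26, strictly less than φ(106); not a primitive root.

No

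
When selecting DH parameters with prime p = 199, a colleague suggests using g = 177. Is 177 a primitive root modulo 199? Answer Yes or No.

φ(199) = 199 − 1 = 198 = 2 · 3^2 · 11.
Test 177^(198/q) mod 199 for each prime factor q of 198:
177^99 ≡ 1 (mod 199)  [q = 2: ≡ 1 ✗]
177^66 ≡ 106 (mod 199)  [q = 3: ≢ 1 ✓]
177^18 ≡ 114 (mod 199)  [q = 11: ≢ 1 ✓]
The check at q = 2 fails, so 177 generates a proper subgroup.

No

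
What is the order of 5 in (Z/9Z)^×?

6

Since 5 ∈ (Z/9Z)^×, its order divides φ(9) = φ(3^2) = 3·(3−1) = 6 = 2 · 3.
Divisors of 6: 1, 2, 3, 6.
Compute 5^d (mod 9) for the divisors d until we hit 1:
5^1 ≡ 5
5^2 ≡ 7
5^3 ≡ 8
5^6 ≡ 1
So ord_9(5) = 6.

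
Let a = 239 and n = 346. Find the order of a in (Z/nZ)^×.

172

Since 239 ∈ (Z/346Z)^×, its order divides φ(346) = φ(2)·φ(173) = 1·172 = 172 = 2^2 · 43.
Divisors of 172: 1, 2, 4, 43, 86, 172.
Test each divisor d:
239^1 ≡ 239 (mod 346)
239^2 ≡ 31 (mod 346)
239^4 ≡ 269 (mod 346)
239^43 ≡ 93 (mod 346)
239^86 ≡ 345 (mod 346)
239^172 ≡ 1 (mod 346) ✓
The smallest such exponent is 172, so the order of 239 is 172.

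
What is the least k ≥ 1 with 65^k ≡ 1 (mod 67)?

33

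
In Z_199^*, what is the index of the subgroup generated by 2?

ord(2) | φ(199) = 199 − 1 = 198 = 2 · 3^2 · 11.
Divisors of 198: 1, 2, 3, 6, 9, 11, 18, 22, 33, 66, 99, 198.
Test each divisor d:
2^1 ≡ 2 (mod 199)
2^2 ≡ 4 (mod 199)
2^3 ≡ 8 (mod 199)
2^6 ≡ 64 (mod 199)
2^9 ≡ 114 (mod 199)
2^11 ≡ 58 (mod 199)
2^18 ≡ 61 (mod 199)
2^22 ≡ 180 (mod 199)
2^33 ≡ 92 (mod 199)
2^66 ≡ 106 (mod 199)
2^99 ≡ 1 (mod 199) ✓
Thus |⟨2⟩| = ord(2) = 99.
Index = |(Z/199Z)^×| / |⟨2⟩| = 198 / 99 = 2.

2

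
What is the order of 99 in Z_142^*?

ord(99) | φ(142) = φ(2)·φ(71) = 1·70 = 70 = 2 · 5 · 7.
Divisors of 70: 1, 2, 5, 7, 10, 14, 35, 70.
Check 99^d mod 142 for each divisor in increasing order:
99^1 ≡ 99 (mod 142)
99^2 ≡ 3 (mod 142)
99^5 ≡ 39 (mod 142)
99^7 ≡ 117 (mod 142)
99^10 ≡ 101 (mod 142)
99^14 ≡ 57 (mod 142)
99^35 ≡ 141 (mod 142)
99^70 ≡ 1 (mod 142) ✓
The smallest such exponent is 70, so the order of 99 is 70.

70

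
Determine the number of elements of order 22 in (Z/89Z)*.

10

φ(89) = 89 − 1 = 88 = 2^3 · 11.
Since (Z/89Z)^× is cyclic of order 88, the number of elements of order d is φ(d) when d | 88 and 0 otherwise.
22 = 2 · 11 divides 88, and φ(22) = 10.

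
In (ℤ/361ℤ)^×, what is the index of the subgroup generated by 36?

ord(36) | φ(361) = φ(19^2) = 19·(19−1) = 342 = 2 · 3^2 · 19.
Divisors of 342: 1, 2, 3, 6, 9, 18, 19, 38, 57, 114, 171, 342.
Evaluate successive powers at the divisors of 342:
36^1 ≡ 36
36^2 ≡ 213
36^3 ≡ 87
36^6 ≡ 349
36^9 ≡ 39
36^18 ≡ 77
36^19 ≡ 245
36^38 ≡ 99
36^57 ≡ 68
36^114 ≡ 292
36^171 ≡ 1
The order of 36 is 171, so the subgroup it generates has 171 elements.
Index = |(Z/361Z)^×| / |⟨36⟩| = 342 / 171 = 2.

2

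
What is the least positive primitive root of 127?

φ(127) = 127 − 1 = 126 = 2 · 3^2 · 7.
Test candidates g = 2, 3, … against the prime factors q ∈ {2, 3, 7} of φ(127): g is a generator iff g^(126/q) ≢ 1 for every such q.
g = 2: 2^63 ≡ 1 — hits 1, so not a primitive root.
g = 3: 3^63 ≡ 126; 3^42 ≡ 107; 3^18 ≡ 4 — none is 1, so 3 is a primitive root.
Hence the least primitive root of 127 is 3.

3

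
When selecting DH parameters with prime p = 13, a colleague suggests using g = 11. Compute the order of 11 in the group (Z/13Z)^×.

12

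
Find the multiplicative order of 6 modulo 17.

16

Since 6 ∈ (Z/17Z)^×, its order divides φ(17) = 17 − 1 = 16 = 2^4.
Divisors of 16: 1, 2, 4, 8, 16.
Check 6^d mod 17 for each divisor in increasing order:
6^1 ≡ 6
6^2 ≡ 2
6^4 ≡ 4
6^8 ≡ 16
6^16 ≡ 1
Therefore the multiplicative order of 6 modulo 17 is 16.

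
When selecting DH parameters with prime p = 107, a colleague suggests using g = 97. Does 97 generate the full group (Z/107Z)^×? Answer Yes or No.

φ(107) = 107 − 1 = 106 = 2 · 53.
An element g generates (Z/107Z)^× iff g^(106/q) ≢ 1 (mod 107) for each prime q ∈ {2, 53}.
97^53 ≡ 106 (mod 107)  [q = 2: ≢ 1 ✓]
97^2 ≡ 100 (mod 107)  [q = 53: ≢ 1 ✓]
None equal 1, so ord_107(97) = 106: 97 is a primitive root.

Yes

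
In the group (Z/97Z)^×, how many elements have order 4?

φ(97) = 97 − 1 = 96 = 2^5 · 3.
Since (Z/97Z)^× is cyclic of order 96, the number of elements of order d is φ(d) when d | 96 and 0 otherwise.
4 = 2^2 divides 96, and φ(4) = 2.

2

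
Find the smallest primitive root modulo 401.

φ(401) = 401 − 1 = 400 = 2^4 · 5^2.
g is a primitive root iff g^(400/q) ≢ 1 (mod 401) for each prime q ∈ {2, 5}.
g = 2: 2^200 ≡ 1 — hits 1, so not a primitive root.
g = 3: 3^200 ≡ 400; 3^80 ≡ 72 — none is 1, so 3 is a primitive root.
So 3 is the smallest generator of (Z/401Z)^×.

3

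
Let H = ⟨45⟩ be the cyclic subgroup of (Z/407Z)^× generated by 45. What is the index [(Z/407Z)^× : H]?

30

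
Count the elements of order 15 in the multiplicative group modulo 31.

8

φ(31) = 31 − 1 = 30 = 2 · 3 · 5.
Since (Z/31Z)^× is cyclic of order 30, the number of elements of order d is φ(d) when d | 30 and 0 otherwise.
15 = 3 · 5 divides 30, and φ(15) = 8.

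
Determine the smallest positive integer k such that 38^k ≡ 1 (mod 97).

96

Since 38 ∈ (Z/97Z)^×, its order divides φ(97) = 97 − 1 = 96 = 2^5 · 3.
Divisors of 96: 1, 2, 3, 4, 6, 8, 12, 16, 24, 32, 48, 96.
Compute 38^d (mod 97) for the divisors d until we hit 1:
38^1 ≡ 38 (mod 97)
38^2 ≡ 86 (mod 97)
38^3 ≡ 67 (mod 97)
38^4 ≡ 24 (mod 97)
38^6 ≡ 27 (mod 97)
38^8 ≡ 91 (mod 97)
38^12 ≡ 50 (mod 97)
38^16 ≡ 36 (mod 97)
38^24 ≡ 75 (mod 97)
38^32 ≡ 35 (mod 97)
38^48 ≡ 96 (mod 97)
38^96 ≡ 1 (mod 97) ✓
Therefore the multiplicative order of 38 modulo 97 is 96.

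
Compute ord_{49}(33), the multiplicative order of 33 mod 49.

42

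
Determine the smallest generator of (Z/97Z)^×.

φ(97) = 97 − 1 = 96 = 2^5 · 3.
g is a primitive root iff g^(96/q) ≢ 1 (mod 97) for each prime q ∈ {2, 3}.
g = 2: 2^48 ≡ 1 — hits 1, so not a primitive root.
g = 3: 3^48 ≡ 1 — hits 1, so not a primitive root.
g = 4: 4^48 ≡ 1 — hits 1, so not a primitive root.
g = 5: 5^48 ≡ 96; 5^32 ≡ 35 — none is 1, so 5 is a primitive root.
The smallest primitive root modulo 97 is 5.

5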